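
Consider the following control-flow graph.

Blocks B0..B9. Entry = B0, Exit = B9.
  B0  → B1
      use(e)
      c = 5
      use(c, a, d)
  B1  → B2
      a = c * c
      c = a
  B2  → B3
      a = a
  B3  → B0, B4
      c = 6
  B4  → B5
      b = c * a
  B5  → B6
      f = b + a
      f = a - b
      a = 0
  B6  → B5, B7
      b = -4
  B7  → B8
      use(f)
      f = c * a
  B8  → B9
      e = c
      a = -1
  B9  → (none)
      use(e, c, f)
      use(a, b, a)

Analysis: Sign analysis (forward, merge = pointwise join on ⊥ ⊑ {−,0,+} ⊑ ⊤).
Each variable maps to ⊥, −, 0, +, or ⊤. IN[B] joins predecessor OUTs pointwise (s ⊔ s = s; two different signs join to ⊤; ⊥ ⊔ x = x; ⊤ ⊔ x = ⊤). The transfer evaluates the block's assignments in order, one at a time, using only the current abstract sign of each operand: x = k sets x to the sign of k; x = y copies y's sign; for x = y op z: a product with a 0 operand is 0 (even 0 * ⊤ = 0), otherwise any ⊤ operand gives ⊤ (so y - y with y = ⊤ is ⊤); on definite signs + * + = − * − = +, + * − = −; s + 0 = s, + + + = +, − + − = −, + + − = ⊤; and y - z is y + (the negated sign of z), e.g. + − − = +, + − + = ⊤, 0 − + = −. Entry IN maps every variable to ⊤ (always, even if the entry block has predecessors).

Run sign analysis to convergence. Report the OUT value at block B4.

Converged values:
  B0: | IN=(all ⊤) | OUT={c:+; rest ⊤}
  B1: | IN={c:+; rest ⊤} | OUT={a:+, c:+; rest ⊤}
  B2: | IN={a:+, c:+; rest ⊤} | OUT={a:+, c:+; rest ⊤}
  B3: | IN={a:+, c:+; rest ⊤} | OUT={a:+, c:+; rest ⊤}
  B4: | IN={a:+, c:+; rest ⊤} | OUT={a:+, b:+, c:+; rest ⊤}
  B5: | IN={c:+; rest ⊤} | OUT={a:0, c:+; rest ⊤}
  B6: | IN={a:0, c:+; rest ⊤} | OUT={a:0, b:-, c:+; rest ⊤}
  B7: | IN={a:0, b:-, c:+; rest ⊤} | OUT={a:0, b:-, c:+, f:0; rest ⊤}
  B8: | IN={a:0, b:-, c:+, f:0; rest ⊤} | OUT={a:-, b:-, c:+, e:+, f:0; rest ⊤}
  B9: | IN={a:-, b:-, c:+, e:+, f:0; rest ⊤} | OUT={a:-, b:-, c:+, e:+, f:0; rest ⊤}

Merge at B4: IN[B4] = OUT[B3] = {a: +, b: ⊤, c: +, d: ⊤, e: ⊤, f: ⊤}
Applying B4's transfer function to that IN value gives OUT[B4] (row B4 above).

Answer: {a: +, b: +, c: +, d: ⊤, e: ⊤, f: ⊤}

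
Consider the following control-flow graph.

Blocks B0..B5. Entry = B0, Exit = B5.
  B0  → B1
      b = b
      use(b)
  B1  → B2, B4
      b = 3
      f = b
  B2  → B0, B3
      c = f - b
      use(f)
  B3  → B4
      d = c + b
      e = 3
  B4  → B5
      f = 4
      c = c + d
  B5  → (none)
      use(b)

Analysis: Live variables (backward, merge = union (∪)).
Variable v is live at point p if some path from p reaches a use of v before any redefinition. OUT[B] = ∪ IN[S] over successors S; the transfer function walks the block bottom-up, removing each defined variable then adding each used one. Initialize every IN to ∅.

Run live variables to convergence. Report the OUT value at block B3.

Fixpoint table:
  B0:   IN={b, c, d}   OUT={c, d}
  B1:   IN={c, d}   OUT={b, c, d, f}
  B2:   IN={b, d, f}   OUT={b, c, d}
  B3:   IN={b, c}   OUT={b, c, d}
  B4:   IN={b, c, d}   OUT={b}
  B5:   IN={b}   OUT={}

Merge at B3: OUT[B3] = IN[B4] = {b, c, d}

Answer: {b, c, d}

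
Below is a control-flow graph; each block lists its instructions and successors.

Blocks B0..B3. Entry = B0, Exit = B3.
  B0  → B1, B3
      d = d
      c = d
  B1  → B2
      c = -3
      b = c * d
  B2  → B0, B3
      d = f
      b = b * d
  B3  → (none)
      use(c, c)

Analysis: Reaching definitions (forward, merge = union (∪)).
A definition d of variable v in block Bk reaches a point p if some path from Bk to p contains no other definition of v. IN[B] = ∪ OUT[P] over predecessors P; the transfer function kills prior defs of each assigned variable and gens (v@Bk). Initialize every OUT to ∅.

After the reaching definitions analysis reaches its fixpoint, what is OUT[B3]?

Answer: {b@B2, c@B0, c@B1, d@B0, d@B2}

Derivation:
Per-block solution:
  B0:   IN={b@B2, c@B1, d@B2}   OUT={b@B2, c@B0, d@B0}
  B1:   IN={b@B2, c@B0, d@B0}   OUT={b@B1, c@B1, d@B0}
  B2:   IN={b@B1, c@B1, d@B0}   OUT={b@B2, c@B1, d@B2}
  B3:   IN={b@B2, c@B0, c@B1, d@B0, d@B2}   OUT={b@B2, c@B0, c@B1, d@B0, d@B2}

Merge at B3: IN[B3] = OUT[B0] ⊔ OUT[B2] = {b@B2, c@B0, c@B1, d@B0, d@B2}
Applying B3's transfer function to that IN value gives OUT[B3] (row B3 above).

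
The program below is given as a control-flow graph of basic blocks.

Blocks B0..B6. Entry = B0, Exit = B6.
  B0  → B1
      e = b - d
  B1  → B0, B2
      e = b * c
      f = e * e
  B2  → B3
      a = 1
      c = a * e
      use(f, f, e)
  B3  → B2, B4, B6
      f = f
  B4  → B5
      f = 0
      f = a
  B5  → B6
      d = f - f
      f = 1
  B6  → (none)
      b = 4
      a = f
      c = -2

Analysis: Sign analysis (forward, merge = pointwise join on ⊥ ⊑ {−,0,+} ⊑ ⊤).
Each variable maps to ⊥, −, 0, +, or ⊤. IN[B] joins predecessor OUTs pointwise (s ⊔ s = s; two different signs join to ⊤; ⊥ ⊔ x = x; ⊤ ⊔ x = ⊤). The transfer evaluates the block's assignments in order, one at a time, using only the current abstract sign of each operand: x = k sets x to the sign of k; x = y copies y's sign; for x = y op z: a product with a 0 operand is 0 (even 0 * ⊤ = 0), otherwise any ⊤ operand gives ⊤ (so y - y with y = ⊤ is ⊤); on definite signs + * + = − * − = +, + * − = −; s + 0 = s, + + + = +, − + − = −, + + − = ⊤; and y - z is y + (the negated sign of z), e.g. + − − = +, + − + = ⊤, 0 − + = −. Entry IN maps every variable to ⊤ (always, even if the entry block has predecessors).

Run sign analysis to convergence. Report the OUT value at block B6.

Converged values:
  B0: | IN=(all ⊤) | OUT=(all ⊤)
  B1: | IN=(all ⊤) | OUT=(all ⊤)
  B2: | IN=(all ⊤) | OUT={a:+; rest ⊤}
  B3: | IN={a:+; rest ⊤} | OUT={a:+; rest ⊤}
  B4: | IN={a:+; rest ⊤} | OUT={a:+, f:+; rest ⊤}
  B5: | IN={a:+, f:+; rest ⊤} | OUT={a:+, f:+; rest ⊤}
  B6: | IN={a:+; rest ⊤} | OUT={b:+, c:-; rest ⊤}

Merge at B6: IN[B6] = OUT[B3] ⊔ OUT[B5] = {a: +, b: ⊤, c: ⊤, d: ⊤, e: ⊤, f: ⊤}
Applying B6's transfer function to that IN value gives OUT[B6] (row B6 above).

Answer: {a: ⊤, b: +, c: -, d: ⊤, e: ⊤, f: ⊤}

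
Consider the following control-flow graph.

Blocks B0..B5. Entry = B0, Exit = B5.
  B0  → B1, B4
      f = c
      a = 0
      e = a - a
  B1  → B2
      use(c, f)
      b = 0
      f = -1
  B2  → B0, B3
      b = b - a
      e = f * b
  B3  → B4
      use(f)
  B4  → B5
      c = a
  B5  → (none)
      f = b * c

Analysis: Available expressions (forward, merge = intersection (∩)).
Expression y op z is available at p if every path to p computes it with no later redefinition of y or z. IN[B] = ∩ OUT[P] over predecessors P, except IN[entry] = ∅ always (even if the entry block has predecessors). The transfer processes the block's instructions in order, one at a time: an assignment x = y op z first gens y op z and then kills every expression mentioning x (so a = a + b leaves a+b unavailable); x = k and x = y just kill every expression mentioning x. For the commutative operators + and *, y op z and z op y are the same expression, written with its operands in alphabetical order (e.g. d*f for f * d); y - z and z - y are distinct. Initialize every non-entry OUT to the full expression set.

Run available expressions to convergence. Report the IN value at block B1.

Per-block solution:
  B0:   IN={}   OUT={a-a}
  B1:   IN={a-a}   OUT={a-a}
  B2:   IN={a-a}   OUT={a-a, b*f}
  B3:   IN={a-a, b*f}   OUT={a-a, b*f}
  B4:   IN={a-a}   OUT={a-a}
  B5:   IN={a-a}   OUT={a-a, b*c}

Merge at B1: IN[B1] = OUT[B0] = {a-a}

Answer: {a-a}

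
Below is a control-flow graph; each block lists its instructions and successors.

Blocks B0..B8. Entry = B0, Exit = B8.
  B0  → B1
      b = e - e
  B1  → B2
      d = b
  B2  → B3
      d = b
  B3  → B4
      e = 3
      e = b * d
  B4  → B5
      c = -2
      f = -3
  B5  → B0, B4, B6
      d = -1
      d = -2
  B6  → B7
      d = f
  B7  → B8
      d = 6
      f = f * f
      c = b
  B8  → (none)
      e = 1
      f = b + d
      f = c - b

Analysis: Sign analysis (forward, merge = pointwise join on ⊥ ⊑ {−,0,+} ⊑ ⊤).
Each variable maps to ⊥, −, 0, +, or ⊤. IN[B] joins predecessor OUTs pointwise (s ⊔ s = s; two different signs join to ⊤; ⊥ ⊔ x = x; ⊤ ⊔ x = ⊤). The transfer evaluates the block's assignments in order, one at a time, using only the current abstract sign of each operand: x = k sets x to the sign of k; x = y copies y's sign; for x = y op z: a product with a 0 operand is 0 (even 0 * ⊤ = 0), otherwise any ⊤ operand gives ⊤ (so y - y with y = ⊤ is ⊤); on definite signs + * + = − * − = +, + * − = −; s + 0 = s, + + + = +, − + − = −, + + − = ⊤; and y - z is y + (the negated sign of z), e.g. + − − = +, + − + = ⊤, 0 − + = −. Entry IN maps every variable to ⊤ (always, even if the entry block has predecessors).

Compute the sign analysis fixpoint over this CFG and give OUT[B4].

Answer: {a: ⊤, b: ⊤, c: -, d: ⊤, e: ⊤, f: -}

Trace:
Fixpoint table:
  B0:  IN=(all ⊤)  OUT=(all ⊤)
  B1:  IN=(all ⊤)  OUT=(all ⊤)
  B2:  IN=(all ⊤)  OUT=(all ⊤)
  B3:  IN=(all ⊤)  OUT=(all ⊤)
  B4:  IN=(all ⊤)  OUT={c:-, f:-; rest ⊤}
  B5:  IN={c:-, f:-; rest ⊤}  OUT={c:-, d:-, f:-; rest ⊤}
  B6:  IN={c:-, d:-, f:-; rest ⊤}  OUT={c:-, d:-, f:-; rest ⊤}
  B7:  IN={c:-, d:-, f:-; rest ⊤}  OUT={d:+, f:+; rest ⊤}
  B8:  IN={d:+, f:+; rest ⊤}  OUT={d:+, e:+; rest ⊤}

Merge at B4: IN[B4] = OUT[B3] ⊔ OUT[B5] = {a: ⊤, b: ⊤, c: ⊤, d: ⊤, e: ⊤, f: ⊤}
Applying B4's transfer function to that IN value gives OUT[B4] (row B4 above).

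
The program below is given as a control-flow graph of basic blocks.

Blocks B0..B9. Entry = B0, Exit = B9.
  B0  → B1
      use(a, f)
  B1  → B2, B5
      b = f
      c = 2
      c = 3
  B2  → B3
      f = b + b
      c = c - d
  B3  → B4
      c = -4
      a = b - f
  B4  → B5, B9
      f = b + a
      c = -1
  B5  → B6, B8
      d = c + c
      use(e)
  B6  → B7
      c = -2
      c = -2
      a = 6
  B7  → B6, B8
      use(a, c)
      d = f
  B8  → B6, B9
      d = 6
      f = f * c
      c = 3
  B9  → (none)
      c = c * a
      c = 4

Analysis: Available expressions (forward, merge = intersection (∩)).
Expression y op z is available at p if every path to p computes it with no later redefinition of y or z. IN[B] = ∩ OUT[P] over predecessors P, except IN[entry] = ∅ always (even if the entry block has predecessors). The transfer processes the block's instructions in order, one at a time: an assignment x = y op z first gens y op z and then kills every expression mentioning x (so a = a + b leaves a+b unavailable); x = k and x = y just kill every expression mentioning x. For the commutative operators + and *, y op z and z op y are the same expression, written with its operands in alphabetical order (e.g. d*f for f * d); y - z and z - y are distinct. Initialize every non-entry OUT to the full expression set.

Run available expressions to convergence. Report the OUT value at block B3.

Answer: {b+b, b-f}

Trace:
Fixpoint table:
  B0:  IN={}  OUT={}
  B1:  IN={}  OUT={}
  B2:  IN={}  OUT={b+b}
  B3:  IN={b+b}  OUT={b+b, b-f}
  B4:  IN={b+b, b-f}  OUT={a+b, b+b}
  B5:  IN={}  OUT={c+c}
  B6:  IN={}  OUT={}
  B7:  IN={}  OUT={}
  B8:  IN={}  OUT={}
  B9:  IN={}  OUT={}

Merge at B3: IN[B3] = OUT[B2] = {b+b}
Applying B3's transfer function to that IN value gives OUT[B3] (row B3 above).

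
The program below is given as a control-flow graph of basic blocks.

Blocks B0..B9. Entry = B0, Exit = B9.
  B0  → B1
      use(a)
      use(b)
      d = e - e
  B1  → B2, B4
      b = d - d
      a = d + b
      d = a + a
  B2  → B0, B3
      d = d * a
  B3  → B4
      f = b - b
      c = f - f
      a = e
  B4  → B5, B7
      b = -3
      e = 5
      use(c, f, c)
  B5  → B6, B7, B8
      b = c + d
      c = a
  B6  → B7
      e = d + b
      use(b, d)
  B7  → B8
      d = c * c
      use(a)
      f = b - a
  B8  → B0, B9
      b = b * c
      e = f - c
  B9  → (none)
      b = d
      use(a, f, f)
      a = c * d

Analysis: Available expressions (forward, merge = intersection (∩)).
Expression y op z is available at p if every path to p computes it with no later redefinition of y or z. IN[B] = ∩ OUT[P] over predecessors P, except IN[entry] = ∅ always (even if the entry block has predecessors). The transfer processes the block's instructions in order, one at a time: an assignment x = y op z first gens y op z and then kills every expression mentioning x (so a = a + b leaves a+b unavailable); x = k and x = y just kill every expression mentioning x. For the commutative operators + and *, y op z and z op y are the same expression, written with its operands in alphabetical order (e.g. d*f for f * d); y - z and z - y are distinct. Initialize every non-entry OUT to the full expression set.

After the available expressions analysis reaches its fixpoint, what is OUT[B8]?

Fixpoint table:
  B0:   IN={}   OUT={e-e}
  B1:   IN={e-e}   OUT={a+a, e-e}
  B2:   IN={a+a, e-e}   OUT={a+a, e-e}
  B3:   IN={a+a, e-e}   OUT={b-b, e-e, f-f}
  B4:   IN={e-e}   OUT={}
  B5:   IN={}   OUT={}
  B6:   IN={}   OUT={b+d}
  B7:   IN={}   OUT={b-a, c*c}
  B8:   IN={}   OUT={f-c}
  B9:   IN={f-c}   OUT={c*d, f-c}

Merge at B8: IN[B8] = OUT[B5] ∩ OUT[B7] = {}
Applying B8's transfer function to that IN value gives OUT[B8] (row B8 above).

Answer: {f-c}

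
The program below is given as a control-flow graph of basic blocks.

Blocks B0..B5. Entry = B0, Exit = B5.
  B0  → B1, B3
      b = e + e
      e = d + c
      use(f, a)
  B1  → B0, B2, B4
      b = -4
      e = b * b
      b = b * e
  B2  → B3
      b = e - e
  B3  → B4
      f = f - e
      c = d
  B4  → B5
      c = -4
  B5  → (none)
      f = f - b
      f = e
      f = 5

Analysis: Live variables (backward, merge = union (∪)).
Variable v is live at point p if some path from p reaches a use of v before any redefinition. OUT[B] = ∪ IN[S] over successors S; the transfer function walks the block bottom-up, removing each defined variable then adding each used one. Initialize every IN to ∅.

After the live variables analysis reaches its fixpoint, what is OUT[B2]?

Answer: {b, d, e, f}

Trace:
Fixpoint table:
  B0: | IN={a, c, d, e, f} | OUT={a, b, c, d, e, f}
  B1: | IN={a, c, d, f} | OUT={a, b, c, d, e, f}
  B2: | IN={d, e, f} | OUT={b, d, e, f}
  B3: | IN={b, d, e, f} | OUT={b, e, f}
  B4: | IN={b, e, f} | OUT={b, e, f}
  B5: | IN={b, e, f} | OUT={}

Merge at B2: OUT[B2] = IN[B3] = {b, d, e, f}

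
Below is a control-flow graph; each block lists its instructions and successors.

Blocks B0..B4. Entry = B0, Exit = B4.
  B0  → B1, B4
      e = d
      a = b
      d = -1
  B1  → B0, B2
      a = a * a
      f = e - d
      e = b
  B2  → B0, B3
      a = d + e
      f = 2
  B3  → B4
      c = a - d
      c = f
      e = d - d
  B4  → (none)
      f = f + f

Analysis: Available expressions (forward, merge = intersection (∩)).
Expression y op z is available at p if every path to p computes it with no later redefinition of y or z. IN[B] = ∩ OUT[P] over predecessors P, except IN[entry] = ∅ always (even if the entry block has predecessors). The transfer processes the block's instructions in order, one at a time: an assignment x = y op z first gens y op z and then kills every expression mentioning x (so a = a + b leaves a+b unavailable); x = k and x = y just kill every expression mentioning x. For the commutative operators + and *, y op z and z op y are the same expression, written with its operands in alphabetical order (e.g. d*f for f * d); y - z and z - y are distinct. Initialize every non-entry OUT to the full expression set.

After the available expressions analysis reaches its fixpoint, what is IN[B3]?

Converged values:
  B0: | IN={} | OUT={}
  B1: | IN={} | OUT={}
  B2: | IN={} | OUT={d+e}
  B3: | IN={d+e} | OUT={a-d, d-d}
  B4: | IN={} | OUT={}

Merge at B3: IN[B3] = OUT[B2] = {d+e}

Answer: {d+e}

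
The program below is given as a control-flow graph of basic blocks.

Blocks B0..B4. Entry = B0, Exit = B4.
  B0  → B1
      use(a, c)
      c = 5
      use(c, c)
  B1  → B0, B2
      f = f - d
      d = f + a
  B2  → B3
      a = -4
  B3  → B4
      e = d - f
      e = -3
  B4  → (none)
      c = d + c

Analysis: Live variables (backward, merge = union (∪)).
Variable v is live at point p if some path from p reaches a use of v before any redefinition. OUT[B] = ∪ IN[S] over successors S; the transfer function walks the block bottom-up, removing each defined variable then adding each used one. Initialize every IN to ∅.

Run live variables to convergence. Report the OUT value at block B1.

Answer: {a, c, d, f}

Trace:
Converged values:
  B0:   IN={a, c, d, f}   OUT={a, c, d, f}
  B1:   IN={a, c, d, f}   OUT={a, c, d, f}
  B2:   IN={c, d, f}   OUT={c, d, f}
  B3:   IN={c, d, f}   OUT={c, d}
  B4:   IN={c, d}   OUT={}

Merge at B1: OUT[B1] = IN[B0] ⊔ IN[B2] = {a, c, d, f}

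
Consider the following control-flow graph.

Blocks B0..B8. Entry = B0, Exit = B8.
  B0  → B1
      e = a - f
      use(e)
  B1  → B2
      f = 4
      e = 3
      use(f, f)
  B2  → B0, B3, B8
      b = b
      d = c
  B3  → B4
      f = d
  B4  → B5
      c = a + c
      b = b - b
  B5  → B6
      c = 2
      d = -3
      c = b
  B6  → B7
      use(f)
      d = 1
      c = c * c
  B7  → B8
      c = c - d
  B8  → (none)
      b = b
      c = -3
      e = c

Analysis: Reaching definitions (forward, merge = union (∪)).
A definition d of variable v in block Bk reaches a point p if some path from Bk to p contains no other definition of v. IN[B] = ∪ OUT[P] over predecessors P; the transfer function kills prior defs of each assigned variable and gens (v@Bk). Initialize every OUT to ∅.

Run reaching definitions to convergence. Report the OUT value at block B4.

Answer: {b@B4, c@B4, d@B2, e@B1, f@B3}

Working:
Converged values:
  B0: | IN={b@B2, d@B2, e@B1, f@B1} | OUT={b@B2, d@B2, e@B0, f@B1}
  B1: | IN={b@B2, d@B2, e@B0, f@B1} | OUT={b@B2, d@B2, e@B1, f@B1}
  B2: | IN={b@B2, d@B2, e@B1, f@B1} | OUT={b@B2, d@B2, e@B1, f@B1}
  B3: | IN={b@B2, d@B2, e@B1, f@B1} | OUT={b@B2, d@B2, e@B1, f@B3}
  B4: | IN={b@B2, d@B2, e@B1, f@B3} | OUT={b@B4, c@B4, d@B2, e@B1, f@B3}
  B5: | IN={b@B4, c@B4, d@B2, e@B1, f@B3} | OUT={b@B4, c@B5, d@B5, e@B1, f@B3}
  B6: | IN={b@B4, c@B5, d@B5, e@B1, f@B3} | OUT={b@B4, c@B6, d@B6, e@B1, f@B3}
  B7: | IN={b@B4, c@B6, d@B6, e@B1, f@B3} | OUT={b@B4, c@B7, d@B6, e@B1, f@B3}
  B8: | IN={b@B2, b@B4, c@B7, d@B2, d@B6, e@B1, f@B1, f@B3} | OUT={b@B8, c@B8, d@B2, d@B6, e@B8, f@B1, f@B3}

Merge at B4: IN[B4] = OUT[B3] = {b@B2, d@B2, e@B1, f@B3}
Applying B4's transfer function to that IN value gives OUT[B4] (row B4 above).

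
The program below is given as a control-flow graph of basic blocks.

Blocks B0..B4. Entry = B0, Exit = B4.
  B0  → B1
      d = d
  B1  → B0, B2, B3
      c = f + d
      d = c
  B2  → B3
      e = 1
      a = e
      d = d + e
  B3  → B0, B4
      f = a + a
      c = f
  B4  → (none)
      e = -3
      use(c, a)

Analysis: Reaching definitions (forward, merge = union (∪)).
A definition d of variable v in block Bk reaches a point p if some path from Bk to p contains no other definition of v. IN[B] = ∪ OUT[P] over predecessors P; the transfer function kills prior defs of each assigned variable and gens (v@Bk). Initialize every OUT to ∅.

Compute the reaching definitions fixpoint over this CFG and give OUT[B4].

Fixpoint table:
  B0:   IN={a@B2, c@B1, c@B3, d@B1, d@B2, e@B2, f@B3}   OUT={a@B2, c@B1, c@B3, d@B0, e@B2, f@B3}
  B1:   IN={a@B2, c@B1, c@B3, d@B0, e@B2, f@B3}   OUT={a@B2, c@B1, d@B1, e@B2, f@B3}
  B2:   IN={a@B2, c@B1, d@B1, e@B2, f@B3}   OUT={a@B2, c@B1, d@B2, e@B2, f@B3}
  B3:   IN={a@B2, c@B1, d@B1, d@B2, e@B2, f@B3}   OUT={a@B2, c@B3, d@B1, d@B2, e@B2, f@B3}
  B4:   IN={a@B2, c@B3, d@B1, d@B2, e@B2, f@B3}   OUT={a@B2, c@B3, d@B1, d@B2, e@B4, f@B3}

Merge at B4: IN[B4] = OUT[B3] = {a@B2, c@B3, d@B1, d@B2, e@B2, f@B3}
Applying B4's transfer function to that IN value gives OUT[B4] (row B4 above).

Answer: {a@B2, c@B3, d@B1, d@B2, e@B4, f@B3}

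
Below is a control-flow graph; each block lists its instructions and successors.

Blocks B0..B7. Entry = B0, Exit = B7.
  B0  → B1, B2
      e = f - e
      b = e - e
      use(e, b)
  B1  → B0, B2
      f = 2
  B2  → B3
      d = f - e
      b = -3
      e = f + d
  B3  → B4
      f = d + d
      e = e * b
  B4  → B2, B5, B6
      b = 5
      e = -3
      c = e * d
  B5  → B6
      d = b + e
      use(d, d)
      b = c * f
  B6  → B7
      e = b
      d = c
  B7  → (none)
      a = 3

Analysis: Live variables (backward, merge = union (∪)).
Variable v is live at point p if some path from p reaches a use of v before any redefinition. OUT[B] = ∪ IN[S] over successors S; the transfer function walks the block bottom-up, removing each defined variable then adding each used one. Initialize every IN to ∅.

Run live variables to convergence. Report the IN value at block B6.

Answer: {b, c}

Working:
Fixpoint table:
  B0:   IN={e, f}   OUT={e, f}
  B1:   IN={e}   OUT={e, f}
  B2:   IN={e, f}   OUT={b, d, e}
  B3:   IN={b, d, e}   OUT={d, f}
  B4:   IN={d, f}   OUT={b, c, e, f}
  B5:   IN={b, c, e, f}   OUT={b, c}
  B6:   IN={b, c}   OUT={}
  B7:   IN={}   OUT={}

Merge at B6: OUT[B6] = IN[B7] = {}
Applying B6's transfer function to that OUT value gives IN[B6] (row B6 above).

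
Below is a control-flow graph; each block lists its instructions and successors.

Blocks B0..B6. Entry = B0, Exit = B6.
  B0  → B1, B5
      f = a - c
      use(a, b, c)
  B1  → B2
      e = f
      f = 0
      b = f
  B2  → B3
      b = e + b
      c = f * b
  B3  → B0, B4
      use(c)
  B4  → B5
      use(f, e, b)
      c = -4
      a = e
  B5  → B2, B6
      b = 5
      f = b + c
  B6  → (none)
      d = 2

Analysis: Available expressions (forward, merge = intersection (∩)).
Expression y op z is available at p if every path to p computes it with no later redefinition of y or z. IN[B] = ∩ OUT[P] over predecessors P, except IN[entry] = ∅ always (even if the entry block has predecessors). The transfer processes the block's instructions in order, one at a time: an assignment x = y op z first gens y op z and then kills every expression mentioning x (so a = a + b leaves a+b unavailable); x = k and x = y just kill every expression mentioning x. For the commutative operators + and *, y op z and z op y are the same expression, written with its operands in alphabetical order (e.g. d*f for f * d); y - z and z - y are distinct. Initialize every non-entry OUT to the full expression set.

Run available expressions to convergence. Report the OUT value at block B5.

Answer: {b+c}

Derivation:
Per-block solution:
  B0:   IN={}   OUT={a-c}
  B1:   IN={a-c}   OUT={a-c}
  B2:   IN={}   OUT={b*f}
  B3:   IN={b*f}   OUT={b*f}
  B4:   IN={b*f}   OUT={b*f}
  B5:   IN={}   OUT={b+c}
  B6:   IN={b+c}   OUT={b+c}

Merge at B5: IN[B5] = OUT[B0] ∩ OUT[B4] = {}
Applying B5's transfer function to that IN value gives OUT[B5] (row B5 above).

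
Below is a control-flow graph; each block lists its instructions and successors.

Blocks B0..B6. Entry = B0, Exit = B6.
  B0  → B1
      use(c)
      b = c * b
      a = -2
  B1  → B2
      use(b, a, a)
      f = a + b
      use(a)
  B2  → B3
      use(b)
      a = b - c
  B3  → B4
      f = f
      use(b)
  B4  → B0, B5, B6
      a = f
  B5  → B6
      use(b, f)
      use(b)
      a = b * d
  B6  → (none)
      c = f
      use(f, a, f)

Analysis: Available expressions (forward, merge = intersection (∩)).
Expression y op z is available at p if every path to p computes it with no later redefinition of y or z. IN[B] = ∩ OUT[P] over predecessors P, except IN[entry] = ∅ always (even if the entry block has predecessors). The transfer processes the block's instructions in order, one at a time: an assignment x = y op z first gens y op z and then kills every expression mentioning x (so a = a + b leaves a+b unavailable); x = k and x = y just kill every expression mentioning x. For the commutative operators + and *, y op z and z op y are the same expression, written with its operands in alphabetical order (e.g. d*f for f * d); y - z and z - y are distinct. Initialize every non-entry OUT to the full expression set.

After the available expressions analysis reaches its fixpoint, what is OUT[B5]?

Answer: {b*d, b-c}

Derivation:
Per-block solution:
  B0: | IN={} | OUT={}
  B1: | IN={} | OUT={a+b}
  B2: | IN={a+b} | OUT={b-c}
  B3: | IN={b-c} | OUT={b-c}
  B4: | IN={b-c} | OUT={b-c}
  B5: | IN={b-c} | OUT={b*d, b-c}
  B6: | IN={b-c} | OUT={}

Merge at B5: IN[B5] = OUT[B4] = {b-c}
Applying B5's transfer function to that IN value gives OUT[B5] (row B5 above).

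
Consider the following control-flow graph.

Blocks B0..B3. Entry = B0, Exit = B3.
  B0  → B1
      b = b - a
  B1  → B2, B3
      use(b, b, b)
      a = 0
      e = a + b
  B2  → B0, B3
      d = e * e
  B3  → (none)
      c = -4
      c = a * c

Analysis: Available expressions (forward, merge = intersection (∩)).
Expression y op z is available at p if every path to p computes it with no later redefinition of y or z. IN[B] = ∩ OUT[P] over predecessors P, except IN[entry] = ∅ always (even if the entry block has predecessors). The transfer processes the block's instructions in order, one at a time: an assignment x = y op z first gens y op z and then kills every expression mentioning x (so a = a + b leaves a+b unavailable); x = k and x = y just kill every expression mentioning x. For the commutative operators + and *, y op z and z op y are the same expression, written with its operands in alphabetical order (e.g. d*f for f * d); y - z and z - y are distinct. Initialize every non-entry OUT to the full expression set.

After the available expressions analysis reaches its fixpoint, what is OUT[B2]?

Answer: {a+b, e*e}

Working:
Converged values:
  B0: | IN={} | OUT={}
  B1: | IN={} | OUT={a+b}
  B2: | IN={a+b} | OUT={a+b, e*e}
  B3: | IN={a+b} | OUT={a+b}

Merge at B2: IN[B2] = OUT[B1] = {a+b}
Applying B2's transfer function to that IN value gives OUT[B2] (row B2 above).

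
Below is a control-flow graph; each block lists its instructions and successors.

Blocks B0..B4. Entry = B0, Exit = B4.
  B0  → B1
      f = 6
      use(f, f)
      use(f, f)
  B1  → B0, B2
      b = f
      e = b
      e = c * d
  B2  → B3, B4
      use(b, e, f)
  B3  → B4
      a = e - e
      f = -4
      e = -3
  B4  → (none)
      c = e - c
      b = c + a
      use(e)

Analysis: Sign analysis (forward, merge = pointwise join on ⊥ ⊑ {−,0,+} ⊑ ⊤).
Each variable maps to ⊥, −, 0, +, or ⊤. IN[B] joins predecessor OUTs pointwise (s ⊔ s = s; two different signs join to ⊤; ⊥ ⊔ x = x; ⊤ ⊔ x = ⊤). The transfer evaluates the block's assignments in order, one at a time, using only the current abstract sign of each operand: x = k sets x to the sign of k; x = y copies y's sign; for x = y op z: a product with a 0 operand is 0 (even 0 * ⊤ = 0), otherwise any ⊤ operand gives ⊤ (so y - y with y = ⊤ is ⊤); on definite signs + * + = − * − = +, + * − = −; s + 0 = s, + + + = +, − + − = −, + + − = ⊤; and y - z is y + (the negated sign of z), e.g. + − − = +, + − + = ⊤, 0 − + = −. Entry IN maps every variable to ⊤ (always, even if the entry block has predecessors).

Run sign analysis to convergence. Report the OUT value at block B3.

Answer: {a: ⊤, b: +, c: ⊤, d: ⊤, e: -, f: -}

Working:
Fixpoint table:
  B0:   IN=(all ⊤)   OUT={f:+; rest ⊤}
  B1:   IN={f:+; rest ⊤}   OUT={b:+, f:+; rest ⊤}
  B2:   IN={b:+, f:+; rest ⊤}   OUT={b:+, f:+; rest ⊤}
  B3:   IN={b:+, f:+; rest ⊤}   OUT={b:+, e:-, f:-; rest ⊤}
  B4:   IN={b:+; rest ⊤}   OUT=(all ⊤)

Merge at B3: IN[B3] = OUT[B2] = {a: ⊤, b: +, c: ⊤, d: ⊤, e: ⊤, f: +}
Applying B3's transfer function to that IN value gives OUT[B3] (row B3 above).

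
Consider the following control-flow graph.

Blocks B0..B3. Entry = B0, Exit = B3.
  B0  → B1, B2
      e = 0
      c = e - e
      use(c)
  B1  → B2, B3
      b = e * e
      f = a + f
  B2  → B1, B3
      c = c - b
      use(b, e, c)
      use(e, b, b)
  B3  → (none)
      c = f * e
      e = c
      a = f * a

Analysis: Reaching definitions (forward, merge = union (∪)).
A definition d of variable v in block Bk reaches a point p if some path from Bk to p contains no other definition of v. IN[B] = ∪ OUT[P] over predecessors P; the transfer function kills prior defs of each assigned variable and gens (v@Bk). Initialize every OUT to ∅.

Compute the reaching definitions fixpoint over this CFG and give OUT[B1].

Answer: {b@B1, c@B0, c@B2, e@B0, f@B1}

Trace:
Converged values:
  B0:   IN={}   OUT={c@B0, e@B0}
  B1:   IN={b@B1, c@B0, c@B2, e@B0, f@B1}   OUT={b@B1, c@B0, c@B2, e@B0, f@B1}
  B2:   IN={b@B1, c@B0, c@B2, e@B0, f@B1}   OUT={b@B1, c@B2, e@B0, f@B1}
  B3:   IN={b@B1, c@B0, c@B2, e@B0, f@B1}   OUT={a@B3, b@B1, c@B3, e@B3, f@B1}

Merge at B1: IN[B1] = OUT[B0] ⊔ OUT[B2] = {b@B1, c@B0, c@B2, e@B0, f@B1}
Applying B1's transfer function to that IN value gives OUT[B1] (row B1 above).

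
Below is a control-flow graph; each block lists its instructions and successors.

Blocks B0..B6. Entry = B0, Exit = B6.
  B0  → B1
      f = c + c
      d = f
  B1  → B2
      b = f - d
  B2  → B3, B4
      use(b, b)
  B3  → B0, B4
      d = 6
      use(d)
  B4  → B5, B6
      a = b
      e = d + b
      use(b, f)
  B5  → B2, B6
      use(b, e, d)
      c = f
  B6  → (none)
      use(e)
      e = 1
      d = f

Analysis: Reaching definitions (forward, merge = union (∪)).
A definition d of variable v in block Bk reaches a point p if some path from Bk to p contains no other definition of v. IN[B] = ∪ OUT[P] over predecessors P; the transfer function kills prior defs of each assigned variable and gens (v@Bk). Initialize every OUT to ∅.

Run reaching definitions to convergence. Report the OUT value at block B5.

Per-block solution:
  B0:   IN={a@B4, b@B1, c@B5, d@B3, e@B4, f@B0}   OUT={a@B4, b@B1, c@B5, d@B0, e@B4, f@B0}
  B1:   IN={a@B4, b@B1, c@B5, d@B0, e@B4, f@B0}   OUT={a@B4, b@B1, c@B5, d@B0, e@B4, f@B0}
  B2:   IN={a@B4, b@B1, c@B5, d@B0, d@B3, e@B4, f@B0}   OUT={a@B4, b@B1, c@B5, d@B0, d@B3, e@B4, f@B0}
  B3:   IN={a@B4, b@B1, c@B5, d@B0, d@B3, e@B4, f@B0}   OUT={a@B4, b@B1, c@B5, d@B3, e@B4, f@B0}
  B4:   IN={a@B4, b@B1, c@B5, d@B0, d@B3, e@B4, f@B0}   OUT={a@B4, b@B1, c@B5, d@B0, d@B3, e@B4, f@B0}
  B5:   IN={a@B4, b@B1, c@B5, d@B0, d@B3, e@B4, f@B0}   OUT={a@B4, b@B1, c@B5, d@B0, d@B3, e@B4, f@B0}
  B6:   IN={a@B4, b@B1, c@B5, d@B0, d@B3, e@B4, f@B0}   OUT={a@B4, b@B1, c@B5, d@B6, e@B6, f@B0}

Merge at B5: IN[B5] = OUT[B4] = {a@B4, b@B1, c@B5, d@B0, d@B3, e@B4, f@B0}
Applying B5's transfer function to that IN value gives OUT[B5] (row B5 above).

Answer: {a@B4, b@B1, c@B5, d@B0, d@B3, e@B4, f@B0}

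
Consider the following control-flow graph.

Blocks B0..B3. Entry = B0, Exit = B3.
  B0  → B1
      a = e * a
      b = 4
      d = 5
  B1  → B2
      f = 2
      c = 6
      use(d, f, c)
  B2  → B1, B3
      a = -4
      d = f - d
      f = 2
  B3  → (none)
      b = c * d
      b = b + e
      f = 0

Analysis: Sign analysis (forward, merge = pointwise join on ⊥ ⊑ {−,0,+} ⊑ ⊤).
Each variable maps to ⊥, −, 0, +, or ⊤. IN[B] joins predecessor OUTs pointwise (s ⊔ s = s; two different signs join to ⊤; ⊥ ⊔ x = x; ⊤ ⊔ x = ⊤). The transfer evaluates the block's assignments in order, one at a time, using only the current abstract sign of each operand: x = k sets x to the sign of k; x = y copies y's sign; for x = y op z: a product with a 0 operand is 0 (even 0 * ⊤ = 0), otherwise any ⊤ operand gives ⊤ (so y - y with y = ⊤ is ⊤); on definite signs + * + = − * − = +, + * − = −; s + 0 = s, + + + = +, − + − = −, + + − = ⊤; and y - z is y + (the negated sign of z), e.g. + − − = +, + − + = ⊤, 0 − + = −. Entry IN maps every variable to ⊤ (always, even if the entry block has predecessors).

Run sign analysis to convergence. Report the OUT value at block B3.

Fixpoint table:
  B0:   IN=(all ⊤)   OUT={b:+, d:+; rest ⊤}
  B1:   IN={b:+; rest ⊤}   OUT={b:+, c:+, f:+; rest ⊤}
  B2:   IN={b:+, c:+, f:+; rest ⊤}   OUT={a:-, b:+, c:+, f:+; rest ⊤}
  B3:   IN={a:-, b:+, c:+, f:+; rest ⊤}   OUT={a:-, c:+, f:0; rest ⊤}

Merge at B3: IN[B3] = OUT[B2] = {a: -, b: +, c: +, d: ⊤, e: ⊤, f: +}
Applying B3's transfer function to that IN value gives OUT[B3] (row B3 above).

Answer: {a: -, b: ⊤, c: +, d: ⊤, e: ⊤, f: 0}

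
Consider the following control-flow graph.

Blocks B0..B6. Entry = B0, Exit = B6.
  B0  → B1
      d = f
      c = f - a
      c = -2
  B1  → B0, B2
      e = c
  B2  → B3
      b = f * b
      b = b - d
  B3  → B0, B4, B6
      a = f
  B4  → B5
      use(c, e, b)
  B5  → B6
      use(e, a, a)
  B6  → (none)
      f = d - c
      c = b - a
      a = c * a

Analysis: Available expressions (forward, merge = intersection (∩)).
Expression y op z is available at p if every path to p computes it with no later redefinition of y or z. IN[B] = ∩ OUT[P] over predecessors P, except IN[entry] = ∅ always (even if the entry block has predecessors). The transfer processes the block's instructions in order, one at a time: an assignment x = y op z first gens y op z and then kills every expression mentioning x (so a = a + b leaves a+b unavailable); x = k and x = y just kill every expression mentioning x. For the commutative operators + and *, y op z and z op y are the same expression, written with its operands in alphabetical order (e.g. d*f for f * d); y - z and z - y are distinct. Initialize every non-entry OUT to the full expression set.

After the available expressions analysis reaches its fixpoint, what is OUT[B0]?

Answer: {f-a}

Trace:
Converged values:
  B0:  IN={}  OUT={f-a}
  B1:  IN={f-a}  OUT={f-a}
  B2:  IN={f-a}  OUT={f-a}
  B3:  IN={f-a}  OUT={}
  B4:  IN={}  OUT={}
  B5:  IN={}  OUT={}
  B6:  IN={}  OUT={}

Merge at B0 (entry node, so the boundary value {} is joined with the incoming edge(s)): IN[B0] = {} ∩ OUT[B1] ∩ OUT[B3] = {}
Applying B0's transfer function to that IN value gives OUT[B0] (row B0 above).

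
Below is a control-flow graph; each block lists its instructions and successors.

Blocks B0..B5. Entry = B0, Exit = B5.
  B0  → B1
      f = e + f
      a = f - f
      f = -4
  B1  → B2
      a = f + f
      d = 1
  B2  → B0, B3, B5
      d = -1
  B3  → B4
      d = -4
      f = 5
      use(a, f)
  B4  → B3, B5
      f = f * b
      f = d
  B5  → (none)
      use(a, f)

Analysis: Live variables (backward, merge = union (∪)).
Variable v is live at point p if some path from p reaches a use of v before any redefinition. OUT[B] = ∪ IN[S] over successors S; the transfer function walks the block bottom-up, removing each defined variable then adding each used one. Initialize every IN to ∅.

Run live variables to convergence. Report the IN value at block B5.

Converged values:
  B0: | IN={b, e, f} | OUT={b, e, f}
  B1: | IN={b, e, f} | OUT={a, b, e, f}
  B2: | IN={a, b, e, f} | OUT={a, b, e, f}
  B3: | IN={a, b} | OUT={a, b, d, f}
  B4: | IN={a, b, d, f} | OUT={a, b, f}
  B5: | IN={a, f} | OUT={}

B5 is the boundary node: OUT[B5] = {}
Applying B5's transfer function to that OUT value gives IN[B5] (row B5 above).

Answer: {a, f}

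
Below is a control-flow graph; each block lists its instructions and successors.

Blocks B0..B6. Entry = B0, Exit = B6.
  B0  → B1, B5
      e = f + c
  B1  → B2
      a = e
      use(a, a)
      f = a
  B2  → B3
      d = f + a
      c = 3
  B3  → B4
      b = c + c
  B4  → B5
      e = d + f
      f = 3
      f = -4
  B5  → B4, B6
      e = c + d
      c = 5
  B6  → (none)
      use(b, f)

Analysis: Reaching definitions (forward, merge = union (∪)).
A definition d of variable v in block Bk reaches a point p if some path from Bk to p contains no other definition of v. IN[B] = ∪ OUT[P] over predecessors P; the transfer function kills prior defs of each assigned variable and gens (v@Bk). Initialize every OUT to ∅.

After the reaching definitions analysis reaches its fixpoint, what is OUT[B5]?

Answer: {a@B1, b@B3, c@B5, d@B2, e@B5, f@B4}

Derivation:
Fixpoint table:
  B0: | IN={} | OUT={e@B0}
  B1: | IN={e@B0} | OUT={a@B1, e@B0, f@B1}
  B2: | IN={a@B1, e@B0, f@B1} | OUT={a@B1, c@B2, d@B2, e@B0, f@B1}
  B3: | IN={a@B1, c@B2, d@B2, e@B0, f@B1} | OUT={a@B1, b@B3, c@B2, d@B2, e@B0, f@B1}
  B4: | IN={a@B1, b@B3, c@B2, c@B5, d@B2, e@B0, e@B5, f@B1, f@B4} | OUT={a@B1, b@B3, c@B2, c@B5, d@B2, e@B4, f@B4}
  B5: | IN={a@B1, b@B3, c@B2, c@B5, d@B2, e@B0, e@B4, f@B4} | OUT={a@B1, b@B3, c@B5, d@B2, e@B5, f@B4}
  B6: | IN={a@B1, b@B3, c@B5, d@B2, e@B5, f@B4} | OUT={a@B1, b@B3, c@B5, d@B2, e@B5, f@B4}

Merge at B5: IN[B5] = OUT[B0] ⊔ OUT[B4] = {a@B1, b@B3, c@B2, c@B5, d@B2, e@B0, e@B4, f@B4}
Applying B5's transfer function to that IN value gives OUT[B5] (row B5 above).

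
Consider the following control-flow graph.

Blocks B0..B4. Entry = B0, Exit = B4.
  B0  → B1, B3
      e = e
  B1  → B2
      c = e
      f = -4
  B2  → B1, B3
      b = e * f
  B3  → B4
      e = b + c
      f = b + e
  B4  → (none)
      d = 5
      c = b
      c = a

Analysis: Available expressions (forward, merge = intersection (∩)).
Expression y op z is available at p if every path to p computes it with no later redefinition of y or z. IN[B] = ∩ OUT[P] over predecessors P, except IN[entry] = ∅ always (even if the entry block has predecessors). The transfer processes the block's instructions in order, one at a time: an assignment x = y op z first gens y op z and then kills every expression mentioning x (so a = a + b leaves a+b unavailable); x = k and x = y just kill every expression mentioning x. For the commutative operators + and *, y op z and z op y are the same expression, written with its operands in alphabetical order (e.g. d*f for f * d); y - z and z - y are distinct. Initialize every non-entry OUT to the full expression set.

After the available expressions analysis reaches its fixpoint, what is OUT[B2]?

Answer: {e*f}

Derivation:
Converged values:
  B0:  IN={}  OUT={}
  B1:  IN={}  OUT={}
  B2:  IN={}  OUT={e*f}
  B3:  IN={}  OUT={b+c, b+e}
  B4:  IN={b+c, b+e}  OUT={b+e}

Merge at B2: IN[B2] = OUT[B1] = {}
Applying B2's transfer function to that IN value gives OUT[B2] (row B2 above).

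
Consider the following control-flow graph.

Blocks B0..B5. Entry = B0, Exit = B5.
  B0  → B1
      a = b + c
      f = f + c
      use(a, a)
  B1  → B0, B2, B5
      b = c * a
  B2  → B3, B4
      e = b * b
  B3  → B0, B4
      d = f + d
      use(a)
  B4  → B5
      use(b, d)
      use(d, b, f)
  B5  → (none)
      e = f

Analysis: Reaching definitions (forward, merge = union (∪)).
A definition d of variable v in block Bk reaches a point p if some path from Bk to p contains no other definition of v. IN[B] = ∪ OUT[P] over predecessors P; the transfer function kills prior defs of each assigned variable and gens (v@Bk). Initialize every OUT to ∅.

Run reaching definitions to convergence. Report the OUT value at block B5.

Answer: {a@B0, b@B1, d@B3, e@B5, f@B0}

Derivation:
Per-block solution:
  B0:   IN={a@B0, b@B1, d@B3, e@B2, f@B0}   OUT={a@B0, b@B1, d@B3, e@B2, f@B0}
  B1:   IN={a@B0, b@B1, d@B3, e@B2, f@B0}   OUT={a@B0, b@B1, d@B3, e@B2, f@B0}
  B2:   IN={a@B0, b@B1, d@B3, e@B2, f@B0}   OUT={a@B0, b@B1, d@B3, e@B2, f@B0}
  B3:   IN={a@B0, b@B1, d@B3, e@B2, f@B0}   OUT={a@B0, b@B1, d@B3, e@B2, f@B0}
  B4:   IN={a@B0, b@B1, d@B3, e@B2, f@B0}   OUT={a@B0, b@B1, d@B3, e@B2, f@B0}
  B5:   IN={a@B0, b@B1, d@B3, e@B2, f@B0}   OUT={a@B0, b@B1, d@B3, e@B5, f@B0}

Merge at B5: IN[B5] = OUT[B1] ⊔ OUT[B4] = {a@B0, b@B1, d@B3, e@B2, f@B0}
Applying B5's transfer function to that IN value gives OUT[B5] (row B5 above).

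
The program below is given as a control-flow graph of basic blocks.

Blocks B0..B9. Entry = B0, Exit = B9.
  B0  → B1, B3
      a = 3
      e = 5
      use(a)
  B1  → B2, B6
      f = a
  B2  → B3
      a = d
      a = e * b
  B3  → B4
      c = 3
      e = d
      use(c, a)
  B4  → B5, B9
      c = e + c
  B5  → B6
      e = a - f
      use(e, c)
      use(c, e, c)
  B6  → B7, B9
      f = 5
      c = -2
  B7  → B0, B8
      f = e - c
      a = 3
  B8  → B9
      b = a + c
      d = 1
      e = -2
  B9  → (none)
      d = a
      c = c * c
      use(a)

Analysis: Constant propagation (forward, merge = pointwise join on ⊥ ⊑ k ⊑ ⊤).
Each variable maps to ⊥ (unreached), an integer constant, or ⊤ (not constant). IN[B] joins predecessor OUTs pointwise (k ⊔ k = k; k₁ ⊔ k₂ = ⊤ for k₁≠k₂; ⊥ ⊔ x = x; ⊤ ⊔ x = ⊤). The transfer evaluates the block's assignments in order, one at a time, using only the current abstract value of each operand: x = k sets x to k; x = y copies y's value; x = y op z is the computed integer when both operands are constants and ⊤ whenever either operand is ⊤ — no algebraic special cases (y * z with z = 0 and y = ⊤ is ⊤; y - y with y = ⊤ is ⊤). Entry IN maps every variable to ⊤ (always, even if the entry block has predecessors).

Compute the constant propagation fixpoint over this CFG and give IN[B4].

Fixpoint table:
  B0:   IN=(all ⊤)   OUT={a:3, e:5; rest ⊤}
  B1:   IN={a:3, e:5; rest ⊤}   OUT={a:3, e:5, f:3; rest ⊤}
  B2:   IN={a:3, e:5, f:3; rest ⊤}   OUT={e:5, f:3; rest ⊤}
  B3:   IN={e:5; rest ⊤}   OUT={c:3; rest ⊤}
  B4:   IN={c:3; rest ⊤}   OUT=(all ⊤)
  B5:   IN=(all ⊤)   OUT=(all ⊤)
  B6:   IN=(all ⊤)   OUT={c:-2, f:5; rest ⊤}
  B7:   IN={c:-2, f:5; rest ⊤}   OUT={a:3, c:-2; rest ⊤}
  B8:   IN={a:3, c:-2; rest ⊤}   OUT={a:3, b:1, c:-2, d:1, e:-2; rest ⊤}
  B9:   IN=(all ⊤)   OUT=(all ⊤)

Merge at B4: IN[B4] = OUT[B3] = {a: ⊤, b: ⊤, c: 3, d: ⊤, e: ⊤, f: ⊤}

Answer: {a: ⊤, b: ⊤, c: 3, d: ⊤, e: ⊤, f: ⊤}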